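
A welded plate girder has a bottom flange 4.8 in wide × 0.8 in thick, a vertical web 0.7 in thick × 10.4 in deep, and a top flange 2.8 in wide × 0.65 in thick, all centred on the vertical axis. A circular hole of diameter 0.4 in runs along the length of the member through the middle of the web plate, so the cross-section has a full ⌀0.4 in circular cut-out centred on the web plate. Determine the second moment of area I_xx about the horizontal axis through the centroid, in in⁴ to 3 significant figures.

Treat the section as a set of non-overlapping primitives; coordinates are from the bounding-box lower-left.
Bottom plate: 4.8 × 0.8, A = 3.84 in², y = 0.4 in, Ī = 0.2048 in⁴.
Web plate: 0.7 × 10.4, A = 7.28 in², y = 6 in, Ī = 65.617 in⁴.
Top plate: 2.8 × 0.65, A = 1.82 in², y = 11.525 in, Ī = 0.064079 in⁴.
Hole (subtracted): ⌀0.4, A = 0.12566 in², y = 6 in, Ī = 0.0012566 in⁴.
Centroid: ȳ = ΣA·y / ΣA = 5.1066 in.
Transfer each piece to the horizontal axis through the centroid using Ī + A·d² with d = y − 5.1066:
  bottom plate: d = -4.7066 in → contributes +85.268 in⁴
  web plate: d = 0.89341 in → contributes +71.428 in⁴
  top plate: d = 6.4184 in → contributes +75.041 in⁴
  hole: d = 0.89341 in → contributes −0.10156 in⁴
Total I = 231.64 in⁴.

I_xx ≈ 232 in⁴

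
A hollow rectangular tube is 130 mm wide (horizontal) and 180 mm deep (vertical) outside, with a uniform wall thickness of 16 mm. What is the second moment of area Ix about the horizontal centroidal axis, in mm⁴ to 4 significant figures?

Ix ≈ 3.671 × 10⁷ mm⁴

Break the section into simple shapes (no overlaps), measuring from the bottom-left corner of the bounding box.
Outer rectangle: 130 × 180, A = 23 400 mm², y = 90 mm, Ī = 63 180 000 mm⁴.
Inner void (subtracted): 98 × 148, A = 14 504 mm², y = 90 mm, Ī = 26 474 635 mm⁴.
By symmetry the centroid is at mid-height, ȳ = 90 mm.
All pieces are centred on the horizontal centroidal axis, so I = ΣĪ (holes subtracted) = 36 705 365 mm⁴.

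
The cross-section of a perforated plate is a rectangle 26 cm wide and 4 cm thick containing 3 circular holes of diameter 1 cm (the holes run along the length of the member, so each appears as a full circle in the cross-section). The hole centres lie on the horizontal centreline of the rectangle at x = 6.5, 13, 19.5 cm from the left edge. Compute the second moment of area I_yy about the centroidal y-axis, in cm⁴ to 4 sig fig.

I_yy ≈ 5792 cm⁴

Break the section into simple shapes (no overlaps), measuring from the bottom-left corner of the bounding box.
Plate: 26 × 4, A = 104 cm², x = 13 cm, Ī = 5858.67 cm⁴.
Hole 1 (subtracted): ⌀1, A = 0.785398 cm², x = 6.5 cm, Ī = 0.0490874 cm⁴.
Hole 2 (subtracted): ⌀1, A = 0.785398 cm², x = 13 cm, Ī = 0.0490874 cm⁴.
Hole 3 (subtracted): ⌀1, A = 0.785398 cm², x = 19.5 cm, Ī = 0.0490874 cm⁴.
By symmetry the centroid is at mid-width, x̄ = 13 cm.
Transfer each piece to the centroidal y-axis using Ī + A·d² with d = x − 13:
  plate: d = 0 cm → contributes +5858.67 cm⁴
  hole 1: d = -6.5 cm → contributes −33.2322 cm⁴
  hole 2: d = 0 cm → contributes −0.0490874 cm⁴
  hole 3: d = 6.5 cm → contributes −33.2322 cm⁴
Total I = 5792.15 cm⁴.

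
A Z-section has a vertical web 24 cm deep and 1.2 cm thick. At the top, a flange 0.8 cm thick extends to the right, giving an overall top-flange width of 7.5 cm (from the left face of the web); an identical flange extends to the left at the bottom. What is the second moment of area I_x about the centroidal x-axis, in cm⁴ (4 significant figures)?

Split into non-overlapping primitives; take the origin at the lower-left of the bounding box.
Web: 1.2 × 24, A = 28.8 cm², y = 12 cm, Ī = 1382.4 cm⁴.
Top flange (beyond web): 6.3 × 0.8, A = 5.04 cm², y = 23.6 cm, Ī = 0.2688 cm⁴.
Bottom flange (beyond web): 6.3 × 0.8, A = 5.04 cm², y = 0.4 cm, Ī = 0.2688 cm⁴.
Centroid: ȳ = ΣA·y / ΣA = 12 cm.
Transfer each piece to the centroidal x-axis using Ī + A·d² with d = y − 12:
  web: d = 0 cm → contributes +1382.4 cm⁴
  top flange (beyond web): d = 11.6 cm → contributes +678.451 cm⁴
  bottom flange (beyond web): d = -11.6 cm → contributes +678.451 cm⁴
Total I = 2739.3 cm⁴.

I_x ≈ 2739 cm⁴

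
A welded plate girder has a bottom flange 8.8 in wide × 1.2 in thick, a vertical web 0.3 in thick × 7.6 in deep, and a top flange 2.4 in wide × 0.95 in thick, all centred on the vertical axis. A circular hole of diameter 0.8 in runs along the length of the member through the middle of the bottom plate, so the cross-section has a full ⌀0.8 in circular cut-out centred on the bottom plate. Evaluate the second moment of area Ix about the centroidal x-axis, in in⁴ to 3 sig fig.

Treat the section as a set of non-overlapping primitives; coordinates are from the bounding-box lower-left.
Bottom plate: 8.8 × 1.2, A = 10.56 in², y = 0.6 in, Ī = 1.2672 in⁴.
Web plate: 0.3 × 7.6, A = 2.28 in², y = 5 in, Ī = 10.974 in⁴.
Top plate: 2.4 × 0.95, A = 2.28 in², y = 9.275 in, Ī = 0.17148 in⁴.
Hole (subtracted): ⌀0.8, A = 0.50265 in², y = 0.6 in, Ī = 0.020106 in⁴.
Centroid: ȳ = ΣA·y / ΣA = 2.6394 in.
Transfer each piece to the centroidal x-axis using Ī + A·d² with d = y − 2.6394:
  bottom plate: d = -2.0394 in → contributes +45.189 in⁴
  web plate: d = 2.3606 in → contributes +23.679 in⁴
  top plate: d = 6.6356 in → contributes +100.56 in⁴
  hole: d = -2.0394 in → contributes −2.1108 in⁴
Total I = 167.32 in⁴.

Ix ≈ 167 in⁴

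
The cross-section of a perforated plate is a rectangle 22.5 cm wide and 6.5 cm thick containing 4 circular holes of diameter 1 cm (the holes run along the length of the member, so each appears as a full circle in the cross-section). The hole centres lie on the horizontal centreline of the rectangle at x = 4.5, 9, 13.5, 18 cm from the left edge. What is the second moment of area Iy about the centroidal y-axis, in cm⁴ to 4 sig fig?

Break the section into simple shapes (no overlaps), measuring from the bottom-left corner of the bounding box.
Plate: 22.5 × 6.5, A = 146.25 cm², x = 11.25 cm, Ī = 6169.92 cm⁴.
Hole 1 (subtracted): ⌀1, A = 0.785398 cm², x = 4.5 cm, Ī = 0.0490874 cm⁴.
Hole 2 (subtracted): ⌀1, A = 0.785398 cm², x = 9 cm, Ī = 0.0490874 cm⁴.
Hole 3 (subtracted): ⌀1, A = 0.785398 cm², x = 13.5 cm, Ī = 0.0490874 cm⁴.
Hole 4 (subtracted): ⌀1, A = 0.785398 cm², x = 18 cm, Ī = 0.0490874 cm⁴.
By symmetry the centroid is at mid-width, x̄ = 11.25 cm.
Transfer each piece to the centroidal y-axis using Ī + A·d² with d = x − 11.25:
  plate: d = 0 cm → contributes +6169.92 cm⁴
  hole 1: d = -6.75 cm → contributes −35.8338 cm⁴
  hole 2: d = -2.25 cm → contributes −4.02517 cm⁴
  hole 3: d = 2.25 cm → contributes −4.02517 cm⁴
  hole 4: d = 6.75 cm → contributes −35.8338 cm⁴
Total I = 6090.2 cm⁴.

Iy ≈ 6090 cm⁴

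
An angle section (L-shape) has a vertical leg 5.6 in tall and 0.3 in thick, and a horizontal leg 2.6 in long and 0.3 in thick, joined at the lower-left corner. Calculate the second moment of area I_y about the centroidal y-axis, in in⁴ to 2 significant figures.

I_y ≈ 1.1 in⁴

Decompose the section into non-overlapping parts with the origin at the bottom-left of its bounding rectangle.
Vertical leg: 0.3 × 5.6, A = 1.68 in², x = 0.15 in, Ī = 0.0126 in⁴.
Horizontal leg (remainder): 2.3 × 0.3, A = 0.69 in², x = 1.45 in, Ī = 0.3042 in⁴.
Centroid: x̄ = ΣA·x / ΣA = 0.5285 in.
Transfer each piece to the centroidal y-axis using Ī + A·d² with d = x − 0.5285:
  vertical leg: d = -0.3785 in → contributes +0.2533 in⁴
  horizontal leg (remainder): d = 0.9215 in → contributes +0.8901 in⁴
Total I = 1.143 in⁴.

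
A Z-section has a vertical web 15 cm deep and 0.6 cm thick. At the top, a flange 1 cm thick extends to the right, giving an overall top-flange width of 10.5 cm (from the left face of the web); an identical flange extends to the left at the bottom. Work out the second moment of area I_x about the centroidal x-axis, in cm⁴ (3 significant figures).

Break the section into simple shapes (no overlaps), measuring from the bottom-left corner of the bounding box.
Web: 0.6 × 15, A = 9 cm², y = 7.5 cm, Ī = 168.75 cm⁴.
Top flange (beyond web): 9.9 × 1, A = 9.9 cm², y = 14.5 cm, Ī = 0.825 cm⁴.
Bottom flange (beyond web): 9.9 × 1, A = 9.9 cm², y = 0.5 cm, Ī = 0.825 cm⁴.
Centroid: ȳ = ΣA·y / ΣA = 7.5 cm.
Transfer each piece to the centroidal x-axis using Ī + A·d² with d = y − 7.5:
  web: d = 0 cm → contributes +168.75 cm⁴
  top flange (beyond web): d = 7 cm → contributes +485.93 cm⁴
  bottom flange (beyond web): d = -7 cm → contributes +485.93 cm⁴
Total I = 1140.6 cm⁴.

I_x ≈ 1140 cm⁴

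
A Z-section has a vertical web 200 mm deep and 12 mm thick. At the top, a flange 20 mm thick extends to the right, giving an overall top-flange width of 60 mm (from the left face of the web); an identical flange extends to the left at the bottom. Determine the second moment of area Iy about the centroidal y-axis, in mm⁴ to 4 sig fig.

Treat the section as a set of non-overlapping primitives; coordinates are from the bounding-box lower-left.
Web: 12 × 200, A = 2 400 mm², x = 54 mm, Ī = 28 800 mm⁴.
Top flange (beyond web): 48 × 20, A = 960 mm², x = 84 mm, Ī = 184 320 mm⁴.
Bottom flange (beyond web): 48 × 20, A = 960 mm², x = 24 mm, Ī = 184 320 mm⁴.
Centroid: x̄ = ΣA·x / ΣA = 54 mm.
Transfer each piece to the centroidal y-axis using Ī + A·d² with d = x − 54:
  web: d = 0 mm → contributes +28 800 mm⁴
  top flange (beyond web): d = 30 mm → contributes +1 048 320 mm⁴
  bottom flange (beyond web): d = -30 mm → contributes +1 048 320 mm⁴
Total I = 2 125 440 mm⁴.

Iy ≈ 2.125 × 10⁶ mm⁴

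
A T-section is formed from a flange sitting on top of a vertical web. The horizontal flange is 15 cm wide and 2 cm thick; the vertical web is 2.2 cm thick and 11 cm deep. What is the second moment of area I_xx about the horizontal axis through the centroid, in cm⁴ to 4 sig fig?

I_xx ≈ 819.9 cm⁴

Treat the section as a set of non-overlapping primitives; coordinates are from the bounding-box lower-left.
Flange: 15 × 2, A = 30 cm², y = 12 cm, Ī = 10 cm⁴.
Web: 2.2 × 11, A = 24.2 cm², y = 5.5 cm, Ī = 244.017 cm⁴.
Centroid: ȳ = ΣA·y / ΣA = 9.09779 cm.
Transfer each piece to the horizontal axis through the centroid using Ī + A·d² with d = y − 9.09779:
  flange: d = 2.90221 cm → contributes +262.685 cm⁴
  web: d = -3.59779 cm → contributes +557.263 cm⁴
Total I = 819.948 cm⁴.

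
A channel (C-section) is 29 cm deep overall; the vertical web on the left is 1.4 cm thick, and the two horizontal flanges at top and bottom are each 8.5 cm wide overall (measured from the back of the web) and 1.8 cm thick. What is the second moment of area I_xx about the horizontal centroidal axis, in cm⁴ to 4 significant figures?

I_xx ≈ 7580 cm⁴

Split into non-overlapping primitives; take the origin at the lower-left of the bounding box.
Web: 1.4 × 29, A = 40.6 cm², y = 14.5 cm, Ī = 2845.38 cm⁴.
Top flange (beyond web): 7.1 × 1.8, A = 12.78 cm², y = 28.1 cm, Ī = 3.4506 cm⁴.
Bottom flange (beyond web): 7.1 × 1.8, A = 12.78 cm², y = 0.9 cm, Ī = 3.4506 cm⁴.
By symmetry the centroid is at mid-height, ȳ = 14.5 cm.
Transfer each piece to the horizontal centroidal axis using Ī + A·d² with d = y − 14.5:
  web: d = 0 cm → contributes +2845.38 cm⁴
  top flange (beyond web): d = 13.6 cm → contributes +2367.24 cm⁴
  bottom flange (beyond web): d = -13.6 cm → contributes +2367.24 cm⁴
Total I = 7579.86 cm⁴.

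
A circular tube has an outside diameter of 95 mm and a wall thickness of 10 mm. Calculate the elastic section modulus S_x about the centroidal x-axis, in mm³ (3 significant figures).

S_x ≈ 5.15 × 10⁴ mm³

Break the section into simple shapes (no overlaps), measuring from the bottom-left corner of the bounding box.
Outer circle: ⌀95, A = 7088.2 mm², y = 47.5 mm, Ī = 3 998 198 mm⁴.
Bore (subtracted): ⌀75, A = 4417.9 mm², y = 47.5 mm, Ī = 1 553 156 mm⁴.
By symmetry the centroid is at mid-height, ȳ = 47.5 mm.
All pieces are centred on the centroidal x-axis, so I = ΣĪ (holes subtracted) = 2 445 043 mm⁴.
Extreme fibre distance c = 47.5 mm; S = I/c = 51 475 mm³.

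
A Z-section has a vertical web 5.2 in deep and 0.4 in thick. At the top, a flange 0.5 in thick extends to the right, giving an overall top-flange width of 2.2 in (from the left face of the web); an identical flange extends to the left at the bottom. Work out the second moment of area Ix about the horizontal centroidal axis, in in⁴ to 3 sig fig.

Split into non-overlapping primitives; take the origin at the lower-left of the bounding box.
Web: 0.4 × 5.2, A = 2.08 in², y = 2.6 in, Ī = 4.6869 in⁴.
Top flange (beyond web): 1.8 × 0.5, A = 0.9 in², y = 4.95 in, Ī = 0.01875 in⁴.
Bottom flange (beyond web): 1.8 × 0.5, A = 0.9 in², y = 0.25 in, Ī = 0.01875 in⁴.
Centroid: ȳ = ΣA·y / ΣA = 2.6 in.
Transfer each piece to the horizontal centroidal axis using Ī + A·d² with d = y − 2.6:
  web: d = 0 in → contributes +4.6869 in⁴
  top flange (beyond web): d = 2.35 in → contributes +4.989 in⁴
  bottom flange (beyond web): d = -2.35 in → contributes +4.989 in⁴
Total I = 14.665 in⁴.

Ix ≈ 14.7 in⁴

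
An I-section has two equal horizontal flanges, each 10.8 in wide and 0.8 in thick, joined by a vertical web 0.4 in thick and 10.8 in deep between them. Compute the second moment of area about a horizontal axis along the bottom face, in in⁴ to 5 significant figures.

I_base ≈ 1454.5 in⁴

Treat the section as a set of non-overlapping primitives; coordinates are from the bounding-box lower-left.
Bottom flange: 10.8 × 0.8, A = 8.64 in², y = 0.4 in, Ī = 0.4608 in⁴.
Web: 0.4 × 10.8, A = 4.32 in², y = 6.2 in, Ī = 41.9904 in⁴.
Top flange: 10.8 × 0.8, A = 8.64 in², y = 12 in, Ī = 0.4608 in⁴.
Transfer each piece to the base of the section using Ī + A·d² with d = y − 0:
  bottom flange: d = 0.4 in → contributes +1.8432 in⁴
  web: d = 6.2 in → contributes +208.0512 in⁴
  top flange: d = 12 in → contributes +1244.621 in⁴
Total I = 1454.515 in⁴.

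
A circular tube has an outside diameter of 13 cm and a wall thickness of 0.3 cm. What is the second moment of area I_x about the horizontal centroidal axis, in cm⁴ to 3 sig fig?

I_x ≈ 241 cm⁴

Break the section into simple shapes (no overlaps), measuring from the bottom-left corner of the bounding box.
Outer circle: ⌀13, A = 132.73 cm², y = 6.5 cm, Ī = 1 402 cm⁴.
Bore (subtracted): ⌀12.4, A = 120.76 cm², y = 6.5 cm, Ī = 1160.5 cm⁴.
By symmetry the centroid is at mid-height, ȳ = 6.5 cm.
All pieces are centred on the horizontal centroidal axis, so I = ΣĪ (holes subtracted) = 241.45 cm⁴.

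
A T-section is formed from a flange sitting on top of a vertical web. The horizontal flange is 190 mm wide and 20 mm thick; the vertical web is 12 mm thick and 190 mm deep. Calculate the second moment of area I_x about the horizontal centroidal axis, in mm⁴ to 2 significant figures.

I_x ≈ 2.3 × 10⁷ mm⁴

Break the section into simple shapes (no overlaps), measuring from the bottom-left corner of the bounding box.
Flange: 190 × 20, A = 3 800 mm², y = 200 mm, Ī = 126 667 mm⁴.
Web: 12 × 190, A = 2 280 mm², y = 95 mm, Ī = 6 859 000 mm⁴.
Centroid: ȳ = ΣA·y / ΣA = 160.6 mm.
Transfer each piece to the horizontal centroidal axis using Ī + A·d² with d = y − 160.6:
  flange: d = 39.38 mm → contributes +6 018 151 mm⁴
  web: d = -65.63 mm → contributes +16 678 141 mm⁴
Total I = 22 696 292 mm⁴.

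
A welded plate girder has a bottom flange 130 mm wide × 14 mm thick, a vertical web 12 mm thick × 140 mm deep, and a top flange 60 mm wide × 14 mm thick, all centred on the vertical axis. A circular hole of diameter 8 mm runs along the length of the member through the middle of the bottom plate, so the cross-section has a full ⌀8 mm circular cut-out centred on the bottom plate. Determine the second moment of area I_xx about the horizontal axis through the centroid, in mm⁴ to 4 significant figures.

I_xx ≈ 1.707 × 10⁷ mm⁴

Decompose the section into non-overlapping parts with the origin at the bottom-left of its bounding rectangle.
Bottom plate: 130 × 14, A = 1 820 mm², y = 7 mm, Ī = 29726.7 mm⁴.
Web plate: 12 × 140, A = 1 680 mm², y = 84 mm, Ī = 2 744 000 mm⁴.
Top plate: 60 × 14, A = 840 mm², y = 161 mm, Ī = 13 720 mm⁴.
Hole (subtracted): ⌀8, A = 50.2655 mm², y = 7 mm, Ī = 201.062 mm⁴.
Centroid: ȳ = ΣA·y / ΣA = 67.3114 mm.
Transfer each piece to the horizontal axis through the centroid using Ī + A·d² with d = y − 67.3114:
  bottom plate: d = -60.3114 mm → contributes +6 649 918 mm⁴
  web plate: d = 16.6886 mm → contributes +3 211 894 mm⁴
  top plate: d = 93.6886 mm → contributes +7 386 861 mm⁴
  hole: d = -60.3114 mm → contributes −183 040 mm⁴
Total I = 17 065 634 mm⁴.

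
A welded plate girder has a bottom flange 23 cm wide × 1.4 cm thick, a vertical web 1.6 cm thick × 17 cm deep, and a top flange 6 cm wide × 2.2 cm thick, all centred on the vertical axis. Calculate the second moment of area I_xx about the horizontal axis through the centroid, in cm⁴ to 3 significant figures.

Treat the section as a set of non-overlapping primitives; coordinates are from the bounding-box lower-left.
Bottom plate: 23 × 1.4, A = 32.2 cm², y = 0.7 cm, Ī = 5.2593 cm⁴.
Web plate: 1.6 × 17, A = 27.2 cm², y = 9.9 cm, Ī = 655.07 cm⁴.
Top plate: 6 × 2.2, A = 13.2 cm², y = 19.5 cm, Ī = 5.324 cm⁴.
Centroid: ȳ = ΣA·y / ΣA = 7.565 cm.
Transfer each piece to the horizontal axis through the centroid using Ī + A·d² with d = y − 7.565:
  bottom plate: d = -6.865 cm → contributes +1522.8 cm⁴
  web plate: d = 2.335 cm → contributes +803.37 cm⁴
  top plate: d = 11.935 cm → contributes +1885.6 cm⁴
Total I = 4211.7 cm⁴.

I_xx ≈ 4210 cm⁴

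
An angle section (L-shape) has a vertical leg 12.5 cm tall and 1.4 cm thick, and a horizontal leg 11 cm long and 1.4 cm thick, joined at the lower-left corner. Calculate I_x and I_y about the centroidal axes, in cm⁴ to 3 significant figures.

I_x ≈ 464 cm⁴, I_y ≈ 336 cm⁴

Treat the section as a set of non-overlapping primitives; coordinates are from the bounding-box lower-left.
Vertical leg: 1.4 × 12.5, A = 17.5 cm², y = 6.25 cm, Ī = 227.86 cm⁴.
Horizontal leg (remainder): 9.6 × 1.4, A = 13.44 cm², y = 0.7 cm, Ī = 2.1952 cm⁴.
Centroid: ȳ = ΣA·y / ΣA = 3.8391 cm.
Transfer each piece to the centroidal x-axis using Ī + A·d² with d = y − 3.8391:
  vertical leg: d = 2.4109 cm → contributes +329.58 cm⁴
  horizontal leg (remainder): d = -3.1391 cm → contributes +134.64 cm⁴
Total I = 464.21 cm⁴.
For the y-axis: x̄ = 3.0891 cm.
Repeating about the centroidal y-axis gives I_y = 336.03 cm⁴.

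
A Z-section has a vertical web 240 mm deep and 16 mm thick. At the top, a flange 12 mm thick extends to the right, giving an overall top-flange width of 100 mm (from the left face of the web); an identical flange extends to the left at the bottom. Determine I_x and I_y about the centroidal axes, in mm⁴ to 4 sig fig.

Break the section into simple shapes (no overlaps), measuring from the bottom-left corner of the bounding box.
Web: 16 × 240, A = 3 840 mm², y = 120 mm, Ī = 18 432 000 mm⁴.
Top flange (beyond web): 84 × 12, A = 1 008 mm², y = 234 mm, Ī = 12 096 mm⁴.
Bottom flange (beyond web): 84 × 12, A = 1 008 mm², y = 6 mm, Ī = 12 096 mm⁴.
Centroid: ȳ = ΣA·y / ΣA = 120 mm.
Transfer each piece to the centroidal x-axis using Ī + A·d² with d = y − 120:
  web: d = 0 mm → contributes +18 432 000 mm⁴
  top flange (beyond web): d = 114 mm → contributes +13 112 064 mm⁴
  bottom flange (beyond web): d = -114 mm → contributes +13 112 064 mm⁴
Total I = 44 656 128 mm⁴.
For the y-axis: x̄ = 92 mm.
Repeating about the centroidal y-axis gives I_y = 6 307 328 mm⁴.

I_x ≈ 4.466 × 10⁷ mm⁴, I_y ≈ 6.307 × 10⁶ mm⁴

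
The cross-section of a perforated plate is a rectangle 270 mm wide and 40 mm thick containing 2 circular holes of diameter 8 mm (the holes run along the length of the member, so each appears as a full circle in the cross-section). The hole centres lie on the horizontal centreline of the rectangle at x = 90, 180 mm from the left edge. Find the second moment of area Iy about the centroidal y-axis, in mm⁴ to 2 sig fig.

Break the section into simple shapes (no overlaps), measuring from the bottom-left corner of the bounding box.
Plate: 270 × 40, A = 10 800 mm², x = 135 mm, Ī = 65 610 000 mm⁴.
Hole 1 (subtracted): ⌀8, A = 50.27 mm², x = 90 mm, Ī = 201.1 mm⁴.
Hole 2 (subtracted): ⌀8, A = 50.27 mm², x = 180 mm, Ī = 201.1 mm⁴.
By symmetry the centroid is at mid-width, x̄ = 135 mm.
Transfer each piece to the centroidal y-axis using Ī + A·d² with d = x − 135:
  plate: d = 0 mm → contributes +65 610 000 mm⁴
  hole 1: d = -45 mm → contributes −101 989 mm⁴
  hole 2: d = 45 mm → contributes −101 989 mm⁴
Total I = 65 406 023 mm⁴.

Iy ≈ 6.5 × 10⁷ mm⁴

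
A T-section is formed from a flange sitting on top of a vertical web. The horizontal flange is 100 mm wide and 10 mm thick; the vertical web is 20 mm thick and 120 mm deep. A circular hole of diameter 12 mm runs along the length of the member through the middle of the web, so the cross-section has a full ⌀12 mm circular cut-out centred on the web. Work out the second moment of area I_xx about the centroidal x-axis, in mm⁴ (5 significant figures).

Split into non-overlapping primitives; take the origin at the lower-left of the bounding box.
Flange: 100 × 10, A = 1 000 mm², y = 125 mm, Ī = 8333.333 mm⁴.
Web: 20 × 120, A = 2 400 mm², y = 60 mm, Ī = 2 880 000 mm⁴.
Hole (subtracted): ⌀12, A = 113.0973 mm², y = 60 mm, Ī = 1017.876 mm⁴.
Centroid: ȳ = ΣA·y / ΣA = 79.77546 mm.
Transfer each piece to the centroidal x-axis using Ī + A·d² with d = y − 79.77546:
  flange: d = 45.22454 mm → contributes +2 053 593 mm⁴
  web: d = -19.77546 mm → contributes +3 818 565 mm⁴
  hole: d = -19.77546 mm → contributes −45246.7 mm⁴
Total I = 5 826 911 mm⁴.

I_xx ≈ 5.8269 × 10⁶ mm⁴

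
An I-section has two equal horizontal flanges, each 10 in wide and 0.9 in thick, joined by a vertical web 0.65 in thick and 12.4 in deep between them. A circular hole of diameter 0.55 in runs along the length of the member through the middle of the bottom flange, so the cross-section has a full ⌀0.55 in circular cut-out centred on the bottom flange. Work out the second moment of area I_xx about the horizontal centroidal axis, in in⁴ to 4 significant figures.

Treat the section as a set of non-overlapping primitives; coordinates are from the bounding-box lower-left.
Bottom flange: 10 × 0.9, A = 9 in², y = 0.45 in, Ī = 0.6075 in⁴.
Web: 0.65 × 12.4, A = 8.06 in², y = 7.1 in, Ī = 103.275 in⁴.
Top flange: 10 × 0.9, A = 9 in², y = 13.75 in, Ī = 0.6075 in⁴.
Hole (subtracted): ⌀0.55, A = 0.237583 in², y = 0.45 in, Ī = 0.0044918 in⁴.
Centroid: ȳ = ΣA·y / ΣA = 7.16118 in.
Transfer each piece to the horizontal centroidal axis using Ī + A·d² with d = y − 7.16118:
  bottom flange: d = -6.71118 in → contributes +405.967 in⁴
  web: d = -0.0611843 in → contributes +103.306 in⁴
  top flange: d = 6.58882 in → contributes +391.32 in⁴
  hole: d = -6.71118 in → contributes −10.7052 in⁴
Total I = 889.888 in⁴.

I_xx ≈ 889.9 in⁴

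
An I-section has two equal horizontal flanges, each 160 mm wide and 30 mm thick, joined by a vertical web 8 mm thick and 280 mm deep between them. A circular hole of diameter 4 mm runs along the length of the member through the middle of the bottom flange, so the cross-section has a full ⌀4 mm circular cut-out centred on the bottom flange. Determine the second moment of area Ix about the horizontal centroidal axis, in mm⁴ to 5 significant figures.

Decompose the section into non-overlapping parts with the origin at the bottom-left of its bounding rectangle.
Bottom flange: 160 × 30, A = 4 800 mm², y = 15 mm, Ī = 360 000 mm⁴.
Web: 8 × 280, A = 2 240 mm², y = 170 mm, Ī = 14 634 667 mm⁴.
Top flange: 160 × 30, A = 4 800 mm², y = 325 mm, Ī = 360 000 mm⁴.
Hole (subtracted): ⌀4, A = 12.56637 mm², y = 15 mm, Ī = 12.56637 mm⁴.
Centroid: ȳ = ΣA·y / ΣA = 170.1647 mm.
Transfer each piece to the horizontal centroidal axis using Ī + A·d² with d = y − 170.1647:
  bottom flange: d = -155.1647 mm → contributes +115 925 180 mm⁴
  web: d = -0.1646839 mm → contributes +14 634 727 mm⁴
  top flange: d = 154.8353 mm → contributes +115 435 081 mm⁴
  hole: d = -155.1647 mm → contributes −302561.5 mm⁴
Total I = 245 692 426 mm⁴.

Ix ≈ 2.4569 × 10⁸ mm⁴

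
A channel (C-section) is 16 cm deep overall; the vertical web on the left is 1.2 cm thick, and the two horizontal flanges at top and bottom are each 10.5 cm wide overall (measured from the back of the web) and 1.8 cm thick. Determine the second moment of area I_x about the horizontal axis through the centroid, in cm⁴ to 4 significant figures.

Decompose the section into non-overlapping parts with the origin at the bottom-left of its bounding rectangle.
Web: 1.2 × 16, A = 19.2 cm², y = 8 cm, Ī = 409.6 cm⁴.
Top flange (beyond web): 9.3 × 1.8, A = 16.74 cm², y = 15.1 cm, Ī = 4.5198 cm⁴.
Bottom flange (beyond web): 9.3 × 1.8, A = 16.74 cm², y = 0.9 cm, Ī = 4.5198 cm⁴.
By symmetry the centroid is at mid-height, ȳ = 8 cm.
Transfer each piece to the horizontal axis through the centroid using Ī + A·d² with d = y − 8:
  web: d = 0 cm → contributes +409.6 cm⁴
  top flange (beyond web): d = 7.1 cm → contributes +848.383 cm⁴
  bottom flange (beyond web): d = -7.1 cm → contributes +848.383 cm⁴
Total I = 2106.37 cm⁴.

I_x ≈ 2106 cm⁴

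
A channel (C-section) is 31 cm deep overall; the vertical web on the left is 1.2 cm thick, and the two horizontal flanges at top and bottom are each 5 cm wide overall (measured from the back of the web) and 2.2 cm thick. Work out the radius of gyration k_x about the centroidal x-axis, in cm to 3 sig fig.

k_x ≈ 10.9 cm

Break the section into simple shapes (no overlaps), measuring from the bottom-left corner of the bounding box.
Web: 1.2 × 31, A = 37.2 cm², y = 15.5 cm, Ī = 2979.1 cm⁴.
Top flange (beyond web): 3.8 × 2.2, A = 8.36 cm², y = 29.9 cm, Ī = 3.3719 cm⁴.
Bottom flange (beyond web): 3.8 × 2.2, A = 8.36 cm², y = 1.1 cm, Ī = 3.3719 cm⁴.
By symmetry the centroid is at mid-height, ȳ = 15.5 cm.
Transfer each piece to the centroidal x-axis using Ī + A·d² with d = y − 15.5:
  web: d = 0 cm → contributes +2979.1 cm⁴
  top flange (beyond web): d = 14.4 cm → contributes +1736.9 cm⁴
  bottom flange (beyond web): d = -14.4 cm → contributes +1736.9 cm⁴
Total I = 6452.9 cm⁴.
Radius of gyration: k = √(I/A) = √(6452.9 / 53.92) = 10.94 cm.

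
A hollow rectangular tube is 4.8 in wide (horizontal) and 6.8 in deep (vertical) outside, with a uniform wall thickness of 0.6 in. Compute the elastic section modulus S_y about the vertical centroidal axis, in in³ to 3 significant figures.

S_y ≈ 17.0 in³

Treat the section as a set of non-overlapping primitives; coordinates are from the bounding-box lower-left.
Outer rectangle: 4.8 × 6.8, A = 32.64 in², x = 2.4 in, Ī = 62.669 in⁴.
Inner void (subtracted): 3.6 × 5.6, A = 20.16 in², x = 2.4 in, Ī = 21.773 in⁴.
By symmetry the centroid is at mid-width, x̄ = 2.4 in.
All pieces are centred on the vertical centroidal axis, so I = ΣĪ (holes subtracted) = 40.896 in⁴.
Extreme fibre distance c = 2.4 in; S = I/c = 17.04 in³.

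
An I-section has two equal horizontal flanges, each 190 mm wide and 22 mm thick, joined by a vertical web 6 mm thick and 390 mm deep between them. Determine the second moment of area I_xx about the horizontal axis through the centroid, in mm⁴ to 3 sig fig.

Break the section into simple shapes (no overlaps), measuring from the bottom-left corner of the bounding box.
Bottom flange: 190 × 22, A = 4 180 mm², y = 11 mm, Ī = 168 593 mm⁴.
Web: 6 × 390, A = 2 340 mm², y = 217 mm, Ī = 29 659 500 mm⁴.
Top flange: 190 × 22, A = 4 180 mm², y = 423 mm, Ī = 168 593 mm⁴.
By symmetry the centroid is at mid-height, ȳ = 217 mm.
Transfer each piece to the horizontal axis through the centroid using Ī + A·d² with d = y − 217:
  bottom flange: d = -206 mm → contributes +177 551 073 mm⁴
  web: d = 0 mm → contributes +29 659 500 mm⁴
  top flange: d = 206 mm → contributes +177 551 073 mm⁴
Total I = 384 761 647 mm⁴.

I_xx ≈ 3.85 × 10⁸ mm⁴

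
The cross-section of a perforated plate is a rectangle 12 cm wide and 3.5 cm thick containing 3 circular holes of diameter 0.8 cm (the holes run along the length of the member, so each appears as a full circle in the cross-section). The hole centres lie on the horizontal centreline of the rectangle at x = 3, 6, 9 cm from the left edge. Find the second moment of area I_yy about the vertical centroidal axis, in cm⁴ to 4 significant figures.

Decompose the section into non-overlapping parts with the origin at the bottom-left of its bounding rectangle.
Plate: 12 × 3.5, A = 42 cm², x = 6 cm, Ī = 504 cm⁴.
Hole 1 (subtracted): ⌀0.8, A = 0.502655 cm², x = 3 cm, Ī = 0.0201062 cm⁴.
Hole 2 (subtracted): ⌀0.8, A = 0.502655 cm², x = 6 cm, Ī = 0.0201062 cm⁴.
Hole 3 (subtracted): ⌀0.8, A = 0.502655 cm², x = 9 cm, Ī = 0.0201062 cm⁴.
By symmetry the centroid is at mid-width, x̄ = 6 cm.
Transfer each piece to the vertical centroidal axis using Ī + A·d² with d = x − 6:
  plate: d = 0 cm → contributes +504 cm⁴
  hole 1: d = -3 cm → contributes −4.544 cm⁴
  hole 2: d = 0 cm → contributes −0.0201062 cm⁴
  hole 3: d = 3 cm → contributes −4.544 cm⁴
Total I = 494.892 cm⁴.

I_yy ≈ 494.9 cm⁴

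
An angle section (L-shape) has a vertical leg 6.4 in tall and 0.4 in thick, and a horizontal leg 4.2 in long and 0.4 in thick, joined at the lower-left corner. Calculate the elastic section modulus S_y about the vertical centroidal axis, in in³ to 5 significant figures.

S_y ≈ 1.8862 in³

Treat the section as a set of non-overlapping primitives; coordinates are from the bounding-box lower-left.
Vertical leg: 0.4 × 6.4, A = 2.56 in², x = 0.2 in, Ī = 0.03413333 in⁴.
Horizontal leg (remainder): 3.8 × 0.4, A = 1.52 in², x = 2.3 in, Ī = 1.829067 in⁴.
Centroid: x̄ = ΣA·x / ΣA = 0.9823529 in.
Transfer each piece to the vertical centroidal axis using Ī + A·d² with d = x − 0.9823529:
  vertical leg: d = -0.7823529 in → contributes +1.601048 in⁴
  horizontal leg (remainder): d = 1.317647 in → contributes +4.468081 in⁴
Total I = 6.069129 in⁴.
Extreme fibre distance c = 3.217647 in; S = I/c = 1.886201 in³.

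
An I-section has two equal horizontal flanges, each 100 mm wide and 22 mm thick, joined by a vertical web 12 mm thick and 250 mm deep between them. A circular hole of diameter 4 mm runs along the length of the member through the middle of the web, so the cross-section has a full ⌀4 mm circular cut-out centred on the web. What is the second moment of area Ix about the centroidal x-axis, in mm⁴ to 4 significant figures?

Split into non-overlapping primitives; take the origin at the lower-left of the bounding box.
Bottom flange: 100 × 22, A = 2 200 mm², y = 11 mm, Ī = 88733.3 mm⁴.
Web: 12 × 250, A = 3 000 mm², y = 147 mm, Ī = 15 625 000 mm⁴.
Top flange: 100 × 22, A = 2 200 mm², y = 283 mm, Ī = 88733.3 mm⁴.
Hole (subtracted): ⌀4, A = 12.5664 mm², y = 147 mm, Ī = 12.5664 mm⁴.
By symmetry the centroid is at mid-height, ȳ = 147 mm.
Transfer each piece to the centroidal x-axis using Ī + A·d² with d = y − 147:
  bottom flange: d = -136 mm → contributes +40 779 933 mm⁴
  web: d = 0 mm → contributes +15 625 000 mm⁴
  top flange: d = 136 mm → contributes +40 779 933 mm⁴
  hole: d = 0 mm → contributes −12.5664 mm⁴
Total I = 97 184 854 mm⁴.

Ix ≈ 9.718 × 10⁷ mm⁴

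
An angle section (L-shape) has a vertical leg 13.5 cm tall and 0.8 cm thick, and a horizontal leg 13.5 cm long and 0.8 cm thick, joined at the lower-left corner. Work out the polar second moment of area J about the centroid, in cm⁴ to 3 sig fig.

J ≈ 751 cm⁴

Treat the section as a set of non-overlapping primitives; coordinates are from the bounding-box lower-left.
Vertical leg: 0.8 × 13.5, A = 10.8 cm², y = 6.75 cm, Ī = 164.03 cm⁴.
Horizontal leg (remainder): 12.7 × 0.8, A = 10.16 cm², y = 0.4 cm, Ī = 0.54187 cm⁴.
Centroid: ȳ = ΣA·y / ΣA = 3.6719 cm.
Transfer each piece to the centroidal x-axis using Ī + A·d² with d = y − 3.6719:
  vertical leg: d = 3.0781 cm → contributes +266.35 cm⁴
  horizontal leg (remainder): d = -3.2719 cm → contributes +109.31 cm⁴
Total I = 375.66 cm⁴.
For the y-axis: x̄ = 3.6719 cm.
Repeating about the centroidal y-axis gives I_y = 375.66 cm⁴.
Polar second moment: J = I_x + I_y = 751.32 cm⁴.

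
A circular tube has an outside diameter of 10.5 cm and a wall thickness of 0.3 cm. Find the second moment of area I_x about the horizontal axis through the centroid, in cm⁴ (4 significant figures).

Treat the section as a set of non-overlapping primitives; coordinates are from the bounding-box lower-left.
Outer circle: ⌀10.5, A = 86.5901 cm², y = 5.25 cm, Ī = 596.66 cm⁴.
Bore (subtracted): ⌀9.9, A = 76.9769 cm², y = 5.25 cm, Ī = 471.531 cm⁴.
By symmetry the centroid is at mid-height, ȳ = 5.25 cm.
All pieces are centred on the horizontal axis through the centroid, so I = ΣĪ (holes subtracted) = 125.129 cm⁴.

I_x ≈ 125.1 cm⁴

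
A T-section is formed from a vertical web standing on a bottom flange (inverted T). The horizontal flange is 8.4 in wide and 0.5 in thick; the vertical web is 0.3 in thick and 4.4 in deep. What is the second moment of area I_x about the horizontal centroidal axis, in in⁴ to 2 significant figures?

I_x ≈ 8.2 in⁴

Split into non-overlapping primitives; take the origin at the lower-left of the bounding box.
Flange: 8.4 × 0.5, A = 4.2 in², y = 0.25 in, Ī = 0.0875 in⁴.
Web: 0.3 × 4.4, A = 1.32 in², y = 2.7 in, Ī = 2.13 in⁴.
Centroid: ȳ = ΣA·y / ΣA = 0.8359 in.
Transfer each piece to the horizontal centroidal axis using Ī + A·d² with d = y − 0.8359:
  flange: d = -0.5859 in → contributes +1.529 in⁴
  web: d = 1.864 in → contributes +6.717 in⁴
Total I = 8.246 in⁴.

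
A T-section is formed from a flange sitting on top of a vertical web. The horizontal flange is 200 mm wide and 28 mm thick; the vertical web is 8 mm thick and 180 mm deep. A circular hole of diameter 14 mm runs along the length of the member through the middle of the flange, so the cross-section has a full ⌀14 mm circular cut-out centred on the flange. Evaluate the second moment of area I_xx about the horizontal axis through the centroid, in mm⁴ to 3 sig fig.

Break the section into simple shapes (no overlaps), measuring from the bottom-left corner of the bounding box.
Flange: 200 × 28, A = 5 600 mm², y = 194 mm, Ī = 365 867 mm⁴.
Web: 8 × 180, A = 1 440 mm², y = 90 mm, Ī = 3 888 000 mm⁴.
Hole (subtracted): ⌀14, A = 153.94 mm², y = 194 mm, Ī = 1885.7 mm⁴.
Centroid: ȳ = ΣA·y / ΣA = 172.25 mm.
Transfer each piece to the horizontal axis through the centroid using Ī + A·d² with d = y − 172.25:
  flange: d = 21.748 mm → contributes +3 014 598 mm⁴
  web: d = -82.252 mm → contributes +13 630 098 mm⁴
  hole: d = 21.748 mm → contributes −74 697 mm⁴
Total I = 16 569 999 mm⁴.

I_xx ≈ 1.66 × 10⁷ mm⁴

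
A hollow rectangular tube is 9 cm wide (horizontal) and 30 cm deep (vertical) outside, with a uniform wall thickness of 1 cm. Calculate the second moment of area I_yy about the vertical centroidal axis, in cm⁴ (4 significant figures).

I_yy ≈ 1022 cm⁴

Decompose the section into non-overlapping parts with the origin at the bottom-left of its bounding rectangle.
Outer rectangle: 9 × 30, A = 270 cm², x = 4.5 cm, Ī = 1822.5 cm⁴.
Inner void (subtracted): 7 × 28, A = 196 cm², x = 4.5 cm, Ī = 800.333 cm⁴.
By symmetry the centroid is at mid-width, x̄ = 4.5 cm.
All pieces are centred on the vertical centroidal axis, so I = ΣĪ (holes subtracted) = 1022.17 cm⁴.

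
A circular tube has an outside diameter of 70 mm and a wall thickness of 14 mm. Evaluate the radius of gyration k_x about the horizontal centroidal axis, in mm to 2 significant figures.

Split into non-overlapping primitives; take the origin at the lower-left of the bounding box.
Outer circle: ⌀70, A = 3 848 mm², y = 35 mm, Ī = 1 178 588 mm⁴.
Bore (subtracted): ⌀42, A = 1 385 mm², y = 35 mm, Ī = 152 745 mm⁴.
By symmetry the centroid is at mid-height, ȳ = 35 mm.
All pieces are centred on the horizontal centroidal axis, so I = ΣĪ (holes subtracted) = 1 025 843 mm⁴.
Radius of gyration: k = √(I/A) = √(1 025 843 / 2 463) = 20.41 mm.

k_x ≈ 20 mm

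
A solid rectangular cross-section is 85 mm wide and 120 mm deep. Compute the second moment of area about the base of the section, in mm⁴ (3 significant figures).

The section: 85 × 120, A = 10 200 mm², y = 60 mm, Ī = 12 240 000 mm⁴.
Transfer it to the base of the section using Ī + A·d² with d = y − 0:
  the section: d = 60 mm → contributes +48 960 000 mm⁴
Total I = 48 960 000 mm⁴.

I_base ≈ 4.90 × 10⁷ mm⁴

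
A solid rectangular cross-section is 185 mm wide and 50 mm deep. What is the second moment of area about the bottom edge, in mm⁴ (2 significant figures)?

I_base ≈ 7.7 × 10⁶ mm⁴

The section: 185 × 50, A = 9 250 mm², y = 25 mm, Ī = 1 927 083 mm⁴.
Transfer it to the bottom edge using Ī + A·d² with d = y − 0:
  the section: d = 25 mm → contributes +7 708 333 mm⁴
Total I = 7 708 333 mm⁴.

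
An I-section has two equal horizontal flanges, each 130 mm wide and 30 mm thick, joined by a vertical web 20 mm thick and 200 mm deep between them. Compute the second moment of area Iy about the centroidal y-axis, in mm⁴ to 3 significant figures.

Iy ≈ 1.11 × 10⁷ mm⁴

Decompose the section into non-overlapping parts with the origin at the bottom-left of its bounding rectangle.
Bottom flange: 130 × 30, A = 3 900 mm², x = 65 mm, Ī = 5 492 500 mm⁴.
Web: 20 × 200, A = 4 000 mm², x = 65 mm, Ī = 133 333 mm⁴.
Top flange: 130 × 30, A = 3 900 mm², x = 65 mm, Ī = 5 492 500 mm⁴.
By symmetry the centroid is at mid-width, x̄ = 65 mm.
All pieces are centred on the centroidal y-axis, so I = ΣĪ = 11 118 333 mm⁴.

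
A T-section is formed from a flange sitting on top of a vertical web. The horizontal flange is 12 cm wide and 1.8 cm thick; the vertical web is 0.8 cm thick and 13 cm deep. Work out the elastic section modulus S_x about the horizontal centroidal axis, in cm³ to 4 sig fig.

Break the section into simple shapes (no overlaps), measuring from the bottom-left corner of the bounding box.
Flange: 12 × 1.8, A = 21.6 cm², y = 13.9 cm, Ī = 5.832 cm⁴.
Web: 0.8 × 13, A = 10.4 cm², y = 6.5 cm, Ī = 146.467 cm⁴.
Centroid: ȳ = ΣA·y / ΣA = 11.495 cm.
Transfer each piece to the horizontal centroidal axis using Ī + A·d² with d = y − 11.495:
  flange: d = 2.405 cm → contributes +130.767 cm⁴
  web: d = -4.995 cm → contributes +405.947 cm⁴
Total I = 536.714 cm⁴.
Extreme fibre distance c = 11.495 cm; S = I/c = 46.6911 cm³.

S_x ≈ 46.69 cm³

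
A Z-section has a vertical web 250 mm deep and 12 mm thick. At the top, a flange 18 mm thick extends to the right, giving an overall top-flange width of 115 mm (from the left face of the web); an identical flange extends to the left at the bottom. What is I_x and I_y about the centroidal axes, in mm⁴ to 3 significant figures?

Treat the section as a set of non-overlapping primitives; coordinates are from the bounding-box lower-left.
Web: 12 × 250, A = 3 000 mm², y = 125 mm, Ī = 15 625 000 mm⁴.
Top flange (beyond web): 103 × 18, A = 1 854 mm², y = 241 mm, Ī = 50 058 mm⁴.
Bottom flange (beyond web): 103 × 18, A = 1 854 mm², y = 9 mm, Ī = 50 058 mm⁴.
Centroid: ȳ = ΣA·y / ΣA = 125 mm.
Transfer each piece to the centroidal x-axis using Ī + A·d² with d = y − 125:
  web: d = 0 mm → contributes +15 625 000 mm⁴
  top flange (beyond web): d = 116 mm → contributes +24 997 482 mm⁴
  bottom flange (beyond web): d = -116 mm → contributes +24 997 482 mm⁴
Total I = 65 619 964 mm⁴.
For the y-axis: x̄ = 109 mm.
Repeating about the centroidal y-axis gives I_y = 15 573 756 mm⁴.

I_x ≈ 6.56 × 10⁷ mm⁴, I_y ≈ 1.56 × 10⁷ mm⁴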